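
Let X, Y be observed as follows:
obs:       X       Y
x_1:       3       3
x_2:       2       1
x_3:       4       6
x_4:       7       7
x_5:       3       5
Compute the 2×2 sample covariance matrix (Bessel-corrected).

Step 1 — column means:
  mean(X) = (3 + 2 + 4 + 7 + 3) / 5 = 19/5 = 3.8
  mean(Y) = (3 + 1 + 6 + 7 + 5) / 5 = 22/5 = 4.4

Step 2 — sample covariance S[i,j] = (1/(n-1)) · Σ_k (x_{k,i} - mean_i) · (x_{k,j} - mean_j), with n-1 = 4.
  S[X,X] = ((-0.8)·(-0.8) + (-1.8)·(-1.8) + (0.2)·(0.2) + (3.2)·(3.2) + (-0.8)·(-0.8)) / 4 = 14.8/4 = 3.7
  S[X,Y] = ((-0.8)·(-1.4) + (-1.8)·(-3.4) + (0.2)·(1.6) + (3.2)·(2.6) + (-0.8)·(0.6)) / 4 = 15.4/4 = 3.85
  S[Y,Y] = ((-1.4)·(-1.4) + (-3.4)·(-3.4) + (1.6)·(1.6) + (2.6)·(2.6) + (0.6)·(0.6)) / 4 = 23.2/4 = 5.8

S is symmetric (S[j,i] = S[i,j]). Assembling:

S = [[3.7, 3.85],
 [3.85, 5.8]]


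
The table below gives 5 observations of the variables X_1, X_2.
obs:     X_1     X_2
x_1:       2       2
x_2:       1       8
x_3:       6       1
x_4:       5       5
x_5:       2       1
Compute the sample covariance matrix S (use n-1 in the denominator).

Step 1 — column means:
  mean(X_1) = (2 + 1 + 6 + 5 + 2) / 5 = 16/5 = 3.2
  mean(X_2) = (2 + 8 + 1 + 5 + 1) / 5 = 17/5 = 3.4

Step 2 — sample covariance S[i,j] = (1/(n-1)) · Σ_k (x_{k,i} - mean_i) · (x_{k,j} - mean_j), with n-1 = 4.
  S[X_1,X_1] = ((-1.2)·(-1.2) + (-2.2)·(-2.2) + (2.8)·(2.8) + (1.8)·(1.8) + (-1.2)·(-1.2)) / 4 = 18.8/4 = 4.7
  S[X_1,X_2] = ((-1.2)·(-1.4) + (-2.2)·(4.6) + (2.8)·(-2.4) + (1.8)·(1.6) + (-1.2)·(-2.4)) / 4 = -9.4/4 = -2.35
  S[X_2,X_2] = ((-1.4)·(-1.4) + (4.6)·(4.6) + (-2.4)·(-2.4) + (1.6)·(1.6) + (-2.4)·(-2.4)) / 4 = 37.2/4 = 9.3

S is symmetric (S[j,i] = S[i,j]). Assembling:

S = [[4.7, -2.35],
 [-2.35, 9.3]]


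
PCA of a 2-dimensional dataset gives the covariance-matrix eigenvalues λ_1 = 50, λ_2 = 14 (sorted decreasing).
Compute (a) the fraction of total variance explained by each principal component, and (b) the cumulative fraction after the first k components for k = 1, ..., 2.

Step 1 — total variance = trace(Sigma) = Σ λ_i = 50 + 14 = 64.

Step 2 — fraction explained by component i = λ_i / Σ λ:
  PC1: 50/64 = 0.7812
  PC2: 14/64 = 0.2188

Step 3 — cumulative fraction after k components = (λ_1 + ... + λ_k) / Σ λ:
  k = 1: 50/64 = 0.7812
  k = 2: (50 + 14)/64 = 64/64 = 1

Summary (fraction, with percent):

explained: PC1 0.7812 (78.12%), PC2 0.2188 (21.88%);  cumulative: 0.7812, 1


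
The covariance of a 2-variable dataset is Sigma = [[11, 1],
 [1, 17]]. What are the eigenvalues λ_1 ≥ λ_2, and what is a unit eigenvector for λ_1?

Step 1 — characteristic polynomial of 2×2 Sigma:
  det(Sigma - λI) = λ² - trace · λ + det = 0.
  trace = 11 + 17 = 28, det = 11·17 - (1)² = 186.
Step 2 — discriminant:
  Δ = trace² - 4·det = 784 - 744 = 40.
Step 3 — eigenvalues:
  λ = (trace ± √Δ)/2 = (28 ± 6.3246)/2,
  λ_1 = 17.1623,  λ_2 = 10.8377.

Step 4 — unit eigenvector for λ_1: solve (Sigma - λ_1 I)v = 0. First row:
  (11 - 17.1623)·v_x + (1)·v_y = 0, i.e. (-6.1623)·v_x + (1)·v_y = 0,
  so v ∝ (b, λ_1 - a) = (1, 6.1623) = u.
  ||u|| = √((1)² + (6.1623)²) = √(38.9737) ≈ 6.2429,
  v_1 = u/||u|| ≈ (0.1602, 0.9871) (||v_1|| = 1).

λ_1 = 17.1623,  λ_2 = 10.8377;  v_1 ≈ (0.1602, 0.9871)


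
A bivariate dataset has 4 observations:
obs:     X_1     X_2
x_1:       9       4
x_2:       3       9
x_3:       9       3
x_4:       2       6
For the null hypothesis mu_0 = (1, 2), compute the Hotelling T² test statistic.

Step 1 — sample mean vector:
  mean(X_1) = (9 + 3 + 9 + 2) / 4 = 23/4 = 5.75
  mean(X_2) = (4 + 9 + 3 + 6) / 4 = 22/4 = 5.5
  x̄ = (5.75, 5.5),  deviation x̄ - mu_0 = (5.75, 5.5) - (1, 2) = (4.75, 3.5).

Step 2 — sample covariance matrix, S[i,j] = (1/(n-1)) · Σ_k (x_{k,i} - mean_i) · (x_{k,j} - mean_j), divisor n-1 = 3:
  S[X_1,X_1] = ((3.25)·(3.25) + (-2.75)·(-2.75) + (3.25)·(3.25) + (-3.75)·(-3.75)) / 3 = 42.75/3 = 14.25
  S[X_1,X_2] = ((3.25)·(-1.5) + (-2.75)·(3.5) + (3.25)·(-2.5) + (-3.75)·(0.5)) / 3 = -24.5/3 = -8.1667
  S[X_2,X_2] = ((-1.5)·(-1.5) + (3.5)·(3.5) + (-2.5)·(-2.5) + (0.5)·(0.5)) / 3 = 21/3 = 7
  S = [[14.25, -8.1667],
 [-8.1667, 7]].

Step 3 — invert S. det(S) = 14.25·7 - (-8.1667)² = 33.0556.
  S^{-1} = (1/det) · [[d, -b], [-b, a]] = [[0.2118, 0.2471],
 [0.2471, 0.4311]].

Step 4 — quadratic form (x̄ - mu_0)^T · S^{-1} · (x̄ - mu_0):
  S^{-1} · (x̄ - mu_0) = (1.8706, 2.6824),
  (x̄ - mu_0)^T · [...] = (4.75)·(1.8706) + (3.5)·(2.6824) = 18.2735.

Step 5 — scale by n: T² = 4 · 18.2735 = 73.0941.

T² ≈ 73.0941


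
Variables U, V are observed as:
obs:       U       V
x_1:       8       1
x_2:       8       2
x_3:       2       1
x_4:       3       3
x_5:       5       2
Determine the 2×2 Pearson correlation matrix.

Step 1 — column means:
  mean(U) = (8 + 8 + 2 + 3 + 5) / 5 = 26/5 = 5.2
  mean(V) = (1 + 2 + 1 + 3 + 2) / 5 = 9/5 = 1.8

Step 2 — sample variances and covariances s[i,j] = (1/(n-1)) · Σ_k (x_{k,i} - mean_i) · (x_{k,j} - mean_j), with n-1 = 4:
  s[U,U] = ((2.8)·(2.8) + (2.8)·(2.8) + (-3.2)·(-3.2) + (-2.2)·(-2.2) + (-0.2)·(-0.2)) / 4 = 30.8/4 = 7.7
  s[U,V] = ((2.8)·(-0.8) + (2.8)·(0.2) + (-3.2)·(-0.8) + (-2.2)·(1.2) + (-0.2)·(0.2)) / 4 = -1.8/4 = -0.45
  s[V,V] = ((-0.8)·(-0.8) + (0.2)·(0.2) + (-0.8)·(-0.8) + (1.2)·(1.2) + (0.2)·(0.2)) / 4 = 2.8/4 = 0.7
  Sample standard deviations s_i = √(s[i,i]):
  s(U) = √(7.7) = 2.7749
  s(V) = √(0.7) = 0.8367

Step 3 — r_{ij} = s_{ij} / (s_i · s_j):
  r[U,U] = 1 (diagonal).
  r[U,V] = -0.45 / (2.7749 · 0.8367) = -0.45 / 2.3216 = -0.1938
  r[V,V] = 1 (diagonal).

R is symmetric with unit diagonal. Assembling:

R = [[1, -0.1938],
 [-0.1938, 1]]


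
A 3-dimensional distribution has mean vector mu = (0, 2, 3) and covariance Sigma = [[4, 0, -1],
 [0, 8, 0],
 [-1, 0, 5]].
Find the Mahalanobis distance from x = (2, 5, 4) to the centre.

Step 1 — centre the observation: (x - mu) = (2, 3, 1).

Step 2 — invert Sigma (cofactor / det for 3×3, or solve directly):
  Sigma^{-1} = [[0.2632, 0, 0.0526],
 [0, 0.125, 0],
 [0.0526, 0, 0.2105]].

Step 3 — form the quadratic (x - mu)^T · Sigma^{-1} · (x - mu):
  Sigma^{-1} · (x - mu) = (0.5789, 0.375, 0.3158).
  (x - mu)^T · [Sigma^{-1} · (x - mu)] = (2)·(0.5789) + (3)·(0.375) + (1)·(0.3158) = 2.5987.

Step 4 — take square root: d = √(2.5987) ≈ 1.612.

d(x, mu) = √(2.5987) ≈ 1.612


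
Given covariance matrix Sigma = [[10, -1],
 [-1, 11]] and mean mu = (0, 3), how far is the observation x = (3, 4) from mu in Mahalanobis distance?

Step 1 — centre the observation: (x - mu) = (3, 1).

Step 2 — invert Sigma. det(Sigma) = 10·11 - (-1)² = 109.
  Sigma^{-1} = (1/det) · [[d, -b], [-b, a]] = [[0.1009, 0.0092],
 [0.0092, 0.0917]].

Step 3 — form the quadratic (x - mu)^T · Sigma^{-1} · (x - mu):
  Sigma^{-1} · (x - mu) = (0.3119, 0.1193).
  (x - mu)^T · [Sigma^{-1} · (x - mu)] = (3)·(0.3119) + (1)·(0.1193) = 1.055.

Step 4 — take square root: d = √(1.055) ≈ 1.0272.

d(x, mu) = √(1.055) ≈ 1.0272


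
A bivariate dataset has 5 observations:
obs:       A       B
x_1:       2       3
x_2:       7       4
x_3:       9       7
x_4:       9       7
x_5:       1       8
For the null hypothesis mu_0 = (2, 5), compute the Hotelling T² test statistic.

Step 1 — sample mean vector:
  mean(A) = (2 + 7 + 9 + 9 + 1) / 5 = 28/5 = 5.6
  mean(B) = (3 + 4 + 7 + 7 + 8) / 5 = 29/5 = 5.8
  x̄ = (5.6, 5.8),  deviation x̄ - mu_0 = (5.6, 5.8) - (2, 5) = (3.6, 0.8).

Step 2 — sample covariance matrix, S[i,j] = (1/(n-1)) · Σ_k (x_{k,i} - mean_i) · (x_{k,j} - mean_j), divisor n-1 = 4:
  S[A,A] = ((-3.6)·(-3.6) + (1.4)·(1.4) + (3.4)·(3.4) + (3.4)·(3.4) + (-4.6)·(-4.6)) / 4 = 59.2/4 = 14.8
  S[A,B] = ((-3.6)·(-2.8) + (1.4)·(-1.8) + (3.4)·(1.2) + (3.4)·(1.2) + (-4.6)·(2.2)) / 4 = 5.6/4 = 1.4
  S[B,B] = ((-2.8)·(-2.8) + (-1.8)·(-1.8) + (1.2)·(1.2) + (1.2)·(1.2) + (2.2)·(2.2)) / 4 = 18.8/4 = 4.7
  S = [[14.8, 1.4],
 [1.4, 4.7]].

Step 3 — invert S. det(S) = 14.8·4.7 - (1.4)² = 67.6.
  S^{-1} = (1/det) · [[d, -b], [-b, a]] = [[0.0695, -0.0207],
 [-0.0207, 0.2189]].

Step 4 — quadratic form (x̄ - mu_0)^T · S^{-1} · (x̄ - mu_0):
  S^{-1} · (x̄ - mu_0) = (0.2337, 0.1006),
  (x̄ - mu_0)^T · [...] = (3.6)·(0.2337) + (0.8)·(0.1006) = 0.9219.

Step 5 — scale by n: T² = 5 · 0.9219 = 4.6095.

T² ≈ 4.6095


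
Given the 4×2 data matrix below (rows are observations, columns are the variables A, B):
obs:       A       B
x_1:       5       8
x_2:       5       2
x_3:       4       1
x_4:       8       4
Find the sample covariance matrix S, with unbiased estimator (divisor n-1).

Step 1 — column means:
  mean(A) = (5 + 5 + 4 + 8) / 4 = 22/4 = 5.5
  mean(B) = (8 + 2 + 1 + 4) / 4 = 15/4 = 3.75

Step 2 — sample covariance S[i,j] = (1/(n-1)) · Σ_k (x_{k,i} - mean_i) · (x_{k,j} - mean_j), with n-1 = 3.
  S[A,A] = ((-0.5)·(-0.5) + (-0.5)·(-0.5) + (-1.5)·(-1.5) + (2.5)·(2.5)) / 3 = 9/3 = 3
  S[A,B] = ((-0.5)·(4.25) + (-0.5)·(-1.75) + (-1.5)·(-2.75) + (2.5)·(0.25)) / 3 = 3.5/3 = 1.1667
  S[B,B] = ((4.25)·(4.25) + (-1.75)·(-1.75) + (-2.75)·(-2.75) + (0.25)·(0.25)) / 3 = 28.75/3 = 9.5833

S is symmetric (S[j,i] = S[i,j]). Assembling:

S = [[3, 1.1667],
 [1.1667, 9.5833]]


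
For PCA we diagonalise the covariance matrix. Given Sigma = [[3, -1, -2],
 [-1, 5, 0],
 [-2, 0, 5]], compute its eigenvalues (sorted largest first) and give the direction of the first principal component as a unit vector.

Step 1 — characteristic polynomial p(λ) = det(λI - Sigma) = λ³ - tr·λ² + c_1·λ - det, where tr = trace, c_1 = sum of the principal 2×2 minors, det = det(Sigma):
  tr = 3 + 5 + 5 = 13,
  c_1 = (3·5 - (-1)²) + (3·5 - (-2)²) + (5·5 - (0)²) = 14 + 11 + 25 = 50,
  det = 3·(5·5 - (0)²) - (-1)·((-1)·5 - (0)·(-2)) + (-2)·((-1)·(0) - 5·(-2)) = 3·(25) - (-1)·(-5) + (-2)·(10) = 50.
  So p(λ) = λ³ - 13λ² + 50λ - 50.
Step 2 — look for an integer root (rational root theorem: any rational root is an integer divisor of 50). Testing λ = 5:
  p(5) = 125 - 325 + 250 - 50 = 0  ✓
  Dividing out (λ - 5): p(λ) = (λ - 5)(λ² - 8λ + 10).
Step 3 — remaining eigenvalues from the quadratic λ² - 8λ + 10 = 0:
  Δ = 8² - 4·10 = 64 - 40 = 24,  λ = (8 ± √24)/2 = (8 ± 4.899)/2 ≈ 6.4495 or 1.5505.
  Sorted: λ_1 = 6.4495,  λ_2 = 5,  λ_3 = 1.5505  (check: sum = 13 = tr ✓).

Step 4 — unit eigenvector for λ_1 ≈ 6.4495: v spans the null space of (Sigma - λ_1 I), whose rows are
  r_1 = (-3.4495, -1, -2),  r_2 = (-1, -1.4495, 0),  r_3 = (-2, 0, -1.4495).
  v is orthogonal to every row, so take v ∝ r_1 × r_2 = ((-1)·(0) - (-2)·(-1.4495), (-2)·(-1) - (-3.4495)·(0), (-3.4495)·(-1.4495) - (-1)·(-1)) ≈ (-2.899, 2, 4).
  Rescale (multiply by -1 so the first nonzero entry is positive): u = (2.899, -2, -4).
  ||u|| = √((2.899)² + (-2)² + (-4)²) = √(28.4041) ≈ 5.3295,  v_1 = u/||u|| ≈ (0.5439, -0.3753, -0.7505) (||v_1|| = 1).

λ_1 = 6.4495,  λ_2 = 5,  λ_3 = 1.5505;  v_1 ≈ (0.5439, -0.3753, -0.7505)


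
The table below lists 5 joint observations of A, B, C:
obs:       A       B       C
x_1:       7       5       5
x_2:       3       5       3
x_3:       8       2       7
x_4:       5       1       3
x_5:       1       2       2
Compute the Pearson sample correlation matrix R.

Step 1 — column means:
  mean(A) = (7 + 3 + 8 + 5 + 1) / 5 = 24/5 = 4.8
  mean(B) = (5 + 5 + 2 + 1 + 2) / 5 = 15/5 = 3
  mean(C) = (5 + 3 + 7 + 3 + 2) / 5 = 20/5 = 4

Step 2 — sample variances and covariances s[i,j] = (1/(n-1)) · Σ_k (x_{k,i} - mean_i) · (x_{k,j} - mean_j), with n-1 = 4:
  s[A,A] = ((2.2)·(2.2) + (-1.8)·(-1.8) + (3.2)·(3.2) + (0.2)·(0.2) + (-3.8)·(-3.8)) / 4 = 32.8/4 = 8.2
  s[A,B] = ((2.2)·(2) + (-1.8)·(2) + (3.2)·(-1) + (0.2)·(-2) + (-3.8)·(-1)) / 4 = 1/4 = 0.25
  s[A,C] = ((2.2)·(1) + (-1.8)·(-1) + (3.2)·(3) + (0.2)·(-1) + (-3.8)·(-2)) / 4 = 21/4 = 5.25
  s[B,B] = ((2)·(2) + (2)·(2) + (-1)·(-1) + (-2)·(-2) + (-1)·(-1)) / 4 = 14/4 = 3.5
  s[B,C] = ((2)·(1) + (2)·(-1) + (-1)·(3) + (-2)·(-1) + (-1)·(-2)) / 4 = 1/4 = 0.25
  s[C,C] = ((1)·(1) + (-1)·(-1) + (3)·(3) + (-1)·(-1) + (-2)·(-2)) / 4 = 16/4 = 4
  Sample standard deviations s_i = √(s[i,i]):
  s(A) = √(8.2) = 2.8636
  s(B) = √(3.5) = 1.8708
  s(C) = √(4) = 2

Step 3 — r_{ij} = s_{ij} / (s_i · s_j):
  r[A,A] = 1 (diagonal).
  r[A,B] = 0.25 / (2.8636 · 1.8708) = 0.25 / 5.3572 = 0.0467
  r[A,C] = 5.25 / (2.8636 · 2) = 5.25 / 5.7271 = 0.9167
  r[B,B] = 1 (diagonal).
  r[B,C] = 0.25 / (1.8708 · 2) = 0.25 / 3.7417 = 0.0668
  r[C,C] = 1 (diagonal).

R is symmetric with unit diagonal. Assembling:

R = [[1, 0.0467, 0.9167],
 [0.0467, 1, 0.0668],
 [0.9167, 0.0668, 1]]


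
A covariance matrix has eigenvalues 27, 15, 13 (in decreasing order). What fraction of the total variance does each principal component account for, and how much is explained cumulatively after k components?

Step 1 — total variance = trace(Sigma) = Σ λ_i = 27 + 15 + 13 = 55.

Step 2 — fraction explained by component i = λ_i / Σ λ:
  PC1: 27/55 = 0.4909
  PC2: 15/55 = 0.2727
  PC3: 13/55 = 0.2364

Step 3 — cumulative fraction after k components = (λ_1 + ... + λ_k) / Σ λ:
  k = 1: 27/55 = 0.4909
  k = 2: (27 + 15)/55 = 42/55 = 0.7636
  k = 3: (27 + 15 + 13)/55 = 55/55 = 1

Summary (fraction, with percent):

explained: PC1 0.4909 (49.09%), PC2 0.2727 (27.27%), PC3 0.2364 (23.64%);  cumulative: 0.4909, 0.7636, 1


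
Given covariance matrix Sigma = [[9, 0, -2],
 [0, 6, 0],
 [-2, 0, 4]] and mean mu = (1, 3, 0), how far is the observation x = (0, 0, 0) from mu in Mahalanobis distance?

Step 1 — centre the observation: (x - mu) = (-1, -3, 0).

Step 2 — invert Sigma (cofactor / det for 3×3, or solve directly):
  Sigma^{-1} = [[0.125, 0, 0.0625],
 [0, 0.1667, 0],
 [0.0625, 0, 0.2812]].

Step 3 — form the quadratic (x - mu)^T · Sigma^{-1} · (x - mu):
  Sigma^{-1} · (x - mu) = (-0.125, -0.5, -0.0625).
  (x - mu)^T · [Sigma^{-1} · (x - mu)] = (-1)·(-0.125) + (-3)·(-0.5) + (0)·(-0.0625) = 1.625.

Step 4 — take square root: d = √(1.625) ≈ 1.2748.

d(x, mu) = √(1.625) ≈ 1.2748


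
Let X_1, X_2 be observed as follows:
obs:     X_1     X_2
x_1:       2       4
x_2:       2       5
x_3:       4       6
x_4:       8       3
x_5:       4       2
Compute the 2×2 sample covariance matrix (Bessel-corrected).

Step 1 — column means:
  mean(X_1) = (2 + 2 + 4 + 8 + 4) / 5 = 20/5 = 4
  mean(X_2) = (4 + 5 + 6 + 3 + 2) / 5 = 20/5 = 4

Step 2 — sample covariance S[i,j] = (1/(n-1)) · Σ_k (x_{k,i} - mean_i) · (x_{k,j} - mean_j), with n-1 = 4.
  S[X_1,X_1] = ((-2)·(-2) + (-2)·(-2) + (0)·(0) + (4)·(4) + (0)·(0)) / 4 = 24/4 = 6
  S[X_1,X_2] = ((-2)·(0) + (-2)·(1) + (0)·(2) + (4)·(-1) + (0)·(-2)) / 4 = -6/4 = -1.5
  S[X_2,X_2] = ((0)·(0) + (1)·(1) + (2)·(2) + (-1)·(-1) + (-2)·(-2)) / 4 = 10/4 = 2.5

S is symmetric (S[j,i] = S[i,j]). Assembling:

S = [[6, -1.5],
 [-1.5, 2.5]]


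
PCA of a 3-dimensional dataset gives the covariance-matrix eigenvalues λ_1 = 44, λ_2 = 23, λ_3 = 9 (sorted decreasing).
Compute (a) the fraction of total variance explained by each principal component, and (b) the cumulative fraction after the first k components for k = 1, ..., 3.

Step 1 — total variance = trace(Sigma) = Σ λ_i = 44 + 23 + 9 = 76.

Step 2 — fraction explained by component i = λ_i / Σ λ:
  PC1: 44/76 = 0.5789
  PC2: 23/76 = 0.3026
  PC3: 9/76 = 0.1184

Step 3 — cumulative fraction after k components = (λ_1 + ... + λ_k) / Σ λ:
  k = 1: 44/76 = 0.5789
  k = 2: (44 + 23)/76 = 67/76 = 0.8816
  k = 3: (44 + 23 + 9)/76 = 76/76 = 1

Summary (fraction, with percent):

explained: PC1 0.5789 (57.89%), PC2 0.3026 (30.26%), PC3 0.1184 (11.84%);  cumulative: 0.5789, 0.8816, 1


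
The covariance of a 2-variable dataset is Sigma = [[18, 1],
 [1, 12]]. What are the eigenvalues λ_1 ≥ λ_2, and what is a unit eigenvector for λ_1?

Step 1 — characteristic polynomial of 2×2 Sigma:
  det(Sigma - λI) = λ² - trace · λ + det = 0.
  trace = 18 + 12 = 30, det = 18·12 - (1)² = 215.
Step 2 — discriminant:
  Δ = trace² - 4·det = 900 - 860 = 40.
Step 3 — eigenvalues:
  λ = (trace ± √Δ)/2 = (30 ± 6.3246)/2,
  λ_1 = 18.1623,  λ_2 = 11.8377.

Step 4 — unit eigenvector for λ_1: solve (Sigma - λ_1 I)v = 0. First row:
  (18 - 18.1623)·v_x + (1)·v_y = 0, i.e. (-0.1623)·v_x + (1)·v_y = 0,
  so v ∝ (b, λ_1 - a) = (1, 0.1623) = u.
  ||u|| = √((1)² + (0.1623)²) = √(1.0263) ≈ 1.0131,
  v_1 = u/||u|| ≈ (0.9871, 0.1602) (||v_1|| = 1).

λ_1 = 18.1623,  λ_2 = 11.8377;  v_1 ≈ (0.9871, 0.1602)


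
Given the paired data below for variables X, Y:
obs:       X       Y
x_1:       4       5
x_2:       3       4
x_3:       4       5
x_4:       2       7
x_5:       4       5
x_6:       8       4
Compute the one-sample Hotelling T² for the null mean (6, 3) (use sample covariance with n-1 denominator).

Step 1 — sample mean vector:
  mean(X) = (4 + 3 + 4 + 2 + 4 + 8) / 6 = 25/6 = 4.1667
  mean(Y) = (5 + 4 + 5 + 7 + 5 + 4) / 6 = 30/6 = 5
  x̄ = (4.1667, 5),  deviation x̄ - mu_0 = (4.1667, 5) - (6, 3) = (-1.8333, 2).

Step 2 — sample covariance matrix, S[i,j] = (1/(n-1)) · Σ_k (x_{k,i} - mean_i) · (x_{k,j} - mean_j), divisor n-1 = 5:
  S[X,X] = ((-0.1667)·(-0.1667) + (-1.1667)·(-1.1667) + (-0.1667)·(-0.1667) + (-2.1667)·(-2.1667) + (-0.1667)·(-0.1667) + (3.8333)·(3.8333)) / 5 = 20.8333/5 = 4.1667
  S[X,Y] = ((-0.1667)·(0) + (-1.1667)·(-1) + (-0.1667)·(0) + (-2.1667)·(2) + (-0.1667)·(0) + (3.8333)·(-1)) / 5 = -7/5 = -1.4
  S[Y,Y] = ((0)·(0) + (-1)·(-1) + (0)·(0) + (2)·(2) + (0)·(0) + (-1)·(-1)) / 5 = 6/5 = 1.2
  S = [[4.1667, -1.4],
 [-1.4, 1.2]].

Step 3 — invert S. det(S) = 4.1667·1.2 - (-1.4)² = 3.04.
  S^{-1} = (1/det) · [[d, -b], [-b, a]] = [[0.3947, 0.4605],
 [0.4605, 1.3706]].

Step 4 — quadratic form (x̄ - mu_0)^T · S^{-1} · (x̄ - mu_0):
  S^{-1} · (x̄ - mu_0) = (0.1974, 1.8969),
  (x̄ - mu_0)^T · [...] = (-1.8333)·(0.1974) + (2)·(1.8969) = 3.432.

Step 5 — scale by n: T² = 6 · 3.432 = 20.5921.

T² ≈ 20.5921


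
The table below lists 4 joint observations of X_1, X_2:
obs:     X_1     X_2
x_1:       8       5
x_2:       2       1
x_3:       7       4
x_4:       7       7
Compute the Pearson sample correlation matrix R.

Step 1 — column means:
  mean(X_1) = (8 + 2 + 7 + 7) / 4 = 24/4 = 6
  mean(X_2) = (5 + 1 + 4 + 7) / 4 = 17/4 = 4.25

Step 2 — sample variances and covariances s[i,j] = (1/(n-1)) · Σ_k (x_{k,i} - mean_i) · (x_{k,j} - mean_j), with n-1 = 3:
  s[X_1,X_1] = ((2)·(2) + (-4)·(-4) + (1)·(1) + (1)·(1)) / 3 = 22/3 = 7.3333
  s[X_1,X_2] = ((2)·(0.75) + (-4)·(-3.25) + (1)·(-0.25) + (1)·(2.75)) / 3 = 17/3 = 5.6667
  s[X_2,X_2] = ((0.75)·(0.75) + (-3.25)·(-3.25) + (-0.25)·(-0.25) + (2.75)·(2.75)) / 3 = 18.75/3 = 6.25
  Sample standard deviations s_i = √(s[i,i]):
  s(X_1) = √(7.3333) = 2.708
  s(X_2) = √(6.25) = 2.5

Step 3 — r_{ij} = s_{ij} / (s_i · s_j):
  r[X_1,X_1] = 1 (diagonal).
  r[X_1,X_2] = 5.6667 / (2.708 · 2.5) = 5.6667 / 6.77 = 0.837
  r[X_2,X_2] = 1 (diagonal).

R is symmetric with unit diagonal. Assembling:

R = [[1, 0.837],
 [0.837, 1]]


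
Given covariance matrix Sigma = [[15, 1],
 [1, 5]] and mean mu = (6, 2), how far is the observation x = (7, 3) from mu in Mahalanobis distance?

Step 1 — centre the observation: (x - mu) = (1, 1).

Step 2 — invert Sigma. det(Sigma) = 15·5 - (1)² = 74.
  Sigma^{-1} = (1/det) · [[d, -b], [-b, a]] = [[0.0676, -0.0135],
 [-0.0135, 0.2027]].

Step 3 — form the quadratic (x - mu)^T · Sigma^{-1} · (x - mu):
  Sigma^{-1} · (x - mu) = (0.0541, 0.1892).
  (x - mu)^T · [Sigma^{-1} · (x - mu)] = (1)·(0.0541) + (1)·(0.1892) = 0.2432.

Step 4 — take square root: d = √(0.2432) ≈ 0.4932.

d(x, mu) = √(0.2432) ≈ 0.4932


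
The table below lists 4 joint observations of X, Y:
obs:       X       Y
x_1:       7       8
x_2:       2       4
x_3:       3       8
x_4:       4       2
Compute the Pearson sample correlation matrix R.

Step 1 — column means:
  mean(X) = (7 + 2 + 3 + 4) / 4 = 16/4 = 4
  mean(Y) = (8 + 4 + 8 + 2) / 4 = 22/4 = 5.5

Step 2 — sample variances and covariances s[i,j] = (1/(n-1)) · Σ_k (x_{k,i} - mean_i) · (x_{k,j} - mean_j), with n-1 = 3:
  s[X,X] = ((3)·(3) + (-2)·(-2) + (-1)·(-1) + (0)·(0)) / 3 = 14/3 = 4.6667
  s[X,Y] = ((3)·(2.5) + (-2)·(-1.5) + (-1)·(2.5) + (0)·(-3.5)) / 3 = 8/3 = 2.6667
  s[Y,Y] = ((2.5)·(2.5) + (-1.5)·(-1.5) + (2.5)·(2.5) + (-3.5)·(-3.5)) / 3 = 27/3 = 9
  Sample standard deviations s_i = √(s[i,i]):
  s(X) = √(4.6667) = 2.1602
  s(Y) = √(9) = 3

Step 3 — r_{ij} = s_{ij} / (s_i · s_j):
  r[X,X] = 1 (diagonal).
  r[X,Y] = 2.6667 / (2.1602 · 3) = 2.6667 / 6.4807 = 0.4115
  r[Y,Y] = 1 (diagonal).

R is symmetric with unit diagonal. Assembling:

R = [[1, 0.4115],
 [0.4115, 1]]


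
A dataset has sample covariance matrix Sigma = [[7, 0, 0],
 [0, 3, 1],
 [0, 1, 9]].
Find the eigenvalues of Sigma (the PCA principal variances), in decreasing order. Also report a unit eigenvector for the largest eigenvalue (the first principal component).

Step 1 — characteristic polynomial p(λ) = det(λI - Sigma) = λ³ - tr·λ² + c_1·λ - det, where tr = trace, c_1 = sum of the principal 2×2 minors, det = det(Sigma):
  tr = 7 + 3 + 9 = 19,
  c_1 = (7·3 - (0)²) + (7·9 - (0)²) + (3·9 - (1)²) = 21 + 63 + 26 = 110,
  det = 7·(3·9 - (1)²) - (0)·((0)·9 - (1)·(0)) + (0)·((0)·(1) - 3·(0)) = 7·(26) - (0)·(0) + (0)·(0) = 182.
  So p(λ) = λ³ - 19λ² + 110λ - 182.
Step 2 — look for an integer root (rational root theorem: any rational root is an integer divisor of 182). Testing λ = 7:
  p(7) = 343 - 931 + 770 - 182 = 0  ✓
  Dividing out (λ - 7): p(λ) = (λ - 7)(λ² - 12λ + 26).
Step 3 — remaining eigenvalues from the quadratic λ² - 12λ + 26 = 0:
  Δ = 12² - 4·26 = 144 - 104 = 40,  λ = (12 ± √40)/2 = (12 ± 6.3246)/2 ≈ 9.1623 or 2.8377.
  Sorted: λ_1 = 9.1623,  λ_2 = 7,  λ_3 = 2.8377  (check: sum = 19 = tr ✓).

Step 4 — unit eigenvector for λ_1 ≈ 9.1623: v spans the null space of (Sigma - λ_1 I), whose rows are
  r_1 = (-2.1623, 0, 0),  r_2 = (0, -6.1623, 1),  r_3 = (0, 1, -0.1623).
  v is orthogonal to every row, so take v ∝ r_1 × r_2 = ((0)·(1) - (0)·(-6.1623), (0)·(0) - (-2.1623)·(1), (-2.1623)·(-6.1623) - (0)·(0)) ≈ (0, 2.1623, 13.3246).
  Let u = (0, 2.1623, 13.3246).
  ||u|| = √((0)² + (2.1623)² + (13.3246)²) = √(182.2192) ≈ 13.4989,  v_1 = u/||u|| ≈ (0, 0.1602, 0.9871) (||v_1|| = 1).

λ_1 = 9.1623,  λ_2 = 7,  λ_3 = 2.8377;  v_1 ≈ (0, 0.1602, 0.9871)


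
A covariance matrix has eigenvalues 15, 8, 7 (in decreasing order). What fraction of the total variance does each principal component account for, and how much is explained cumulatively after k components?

Step 1 — total variance = trace(Sigma) = Σ λ_i = 15 + 8 + 7 = 30.

Step 2 — fraction explained by component i = λ_i / Σ λ:
  PC1: 15/30 = 0.5
  PC2: 8/30 = 0.2667
  PC3: 7/30 = 0.2333

Step 3 — cumulative fraction after k components = (λ_1 + ... + λ_k) / Σ λ:
  k = 1: 15/30 = 0.5
  k = 2: (15 + 8)/30 = 23/30 = 0.7667
  k = 3: (15 + 8 + 7)/30 = 30/30 = 1

Summary (fraction, with percent):

explained: PC1 0.5 (50%), PC2 0.2667 (26.67%), PC3 0.2333 (23.33%);  cumulative: 0.5, 0.7667, 1


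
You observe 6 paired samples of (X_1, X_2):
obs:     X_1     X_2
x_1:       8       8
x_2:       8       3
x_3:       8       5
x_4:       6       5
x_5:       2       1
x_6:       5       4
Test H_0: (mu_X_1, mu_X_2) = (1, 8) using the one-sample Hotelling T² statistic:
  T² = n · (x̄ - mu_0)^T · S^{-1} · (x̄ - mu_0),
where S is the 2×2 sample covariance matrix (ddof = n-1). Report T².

Step 1 — sample mean vector:
  mean(X_1) = (8 + 8 + 8 + 6 + 2 + 5) / 6 = 37/6 = 6.1667
  mean(X_2) = (8 + 3 + 5 + 5 + 1 + 4) / 6 = 26/6 = 4.3333
  x̄ = (6.1667, 4.3333),  deviation x̄ - mu_0 = (6.1667, 4.3333) - (1, 8) = (5.1667, -3.6667).

Step 2 — sample covariance matrix, S[i,j] = (1/(n-1)) · Σ_k (x_{k,i} - mean_i) · (x_{k,j} - mean_j), divisor n-1 = 5:
  S[X_1,X_1] = ((1.8333)·(1.8333) + (1.8333)·(1.8333) + (1.8333)·(1.8333) + (-0.1667)·(-0.1667) + (-4.1667)·(-4.1667) + (-1.1667)·(-1.1667)) / 5 = 28.8333/5 = 5.7667
  S[X_1,X_2] = ((1.8333)·(3.6667) + (1.8333)·(-1.3333) + (1.8333)·(0.6667) + (-0.1667)·(0.6667) + (-4.1667)·(-3.3333) + (-1.1667)·(-0.3333)) / 5 = 19.6667/5 = 3.9333
  S[X_2,X_2] = ((3.6667)·(3.6667) + (-1.3333)·(-1.3333) + (0.6667)·(0.6667) + (0.6667)·(0.6667) + (-3.3333)·(-3.3333) + (-0.3333)·(-0.3333)) / 5 = 27.3333/5 = 5.4667
  S = [[5.7667, 3.9333],
 [3.9333, 5.4667]].

Step 3 — invert S. det(S) = 5.7667·5.4667 - (3.9333)² = 16.0533.
  S^{-1} = (1/det) · [[d, -b], [-b, a]] = [[0.3405, -0.245],
 [-0.245, 0.3592]].

Step 4 — quadratic form (x̄ - mu_0)^T · S^{-1} · (x̄ - mu_0):
  S^{-1} · (x̄ - mu_0) = (2.6578, -2.5831),
  (x̄ - mu_0)^T · [...] = (5.1667)·(2.6578) + (-3.6667)·(-2.5831) = 23.2032.

Step 5 — scale by n: T² = 6 · 23.2032 = 139.2193.

T² ≈ 139.2193


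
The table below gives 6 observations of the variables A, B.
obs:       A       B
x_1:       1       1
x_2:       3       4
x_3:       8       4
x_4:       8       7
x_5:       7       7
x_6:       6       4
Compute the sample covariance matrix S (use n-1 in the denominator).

Step 1 — column means:
  mean(A) = (1 + 3 + 8 + 8 + 7 + 6) / 6 = 33/6 = 5.5
  mean(B) = (1 + 4 + 4 + 7 + 7 + 4) / 6 = 27/6 = 4.5

Step 2 — sample covariance S[i,j] = (1/(n-1)) · Σ_k (x_{k,i} - mean_i) · (x_{k,j} - mean_j), with n-1 = 5.
  S[A,A] = ((-4.5)·(-4.5) + (-2.5)·(-2.5) + (2.5)·(2.5) + (2.5)·(2.5) + (1.5)·(1.5) + (0.5)·(0.5)) / 5 = 41.5/5 = 8.3
  S[A,B] = ((-4.5)·(-3.5) + (-2.5)·(-0.5) + (2.5)·(-0.5) + (2.5)·(2.5) + (1.5)·(2.5) + (0.5)·(-0.5)) / 5 = 25.5/5 = 5.1
  S[B,B] = ((-3.5)·(-3.5) + (-0.5)·(-0.5) + (-0.5)·(-0.5) + (2.5)·(2.5) + (2.5)·(2.5) + (-0.5)·(-0.5)) / 5 = 25.5/5 = 5.1

S is symmetric (S[j,i] = S[i,j]). Assembling:

S = [[8.3, 5.1],
 [5.1, 5.1]]


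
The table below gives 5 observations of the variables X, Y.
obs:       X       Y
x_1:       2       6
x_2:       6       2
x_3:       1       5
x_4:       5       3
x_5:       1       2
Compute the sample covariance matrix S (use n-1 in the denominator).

Step 1 — column means:
  mean(X) = (2 + 6 + 1 + 5 + 1) / 5 = 15/5 = 3
  mean(Y) = (6 + 2 + 5 + 3 + 2) / 5 = 18/5 = 3.6

Step 2 — sample covariance S[i,j] = (1/(n-1)) · Σ_k (x_{k,i} - mean_i) · (x_{k,j} - mean_j), with n-1 = 4.
  S[X,X] = ((-1)·(-1) + (3)·(3) + (-2)·(-2) + (2)·(2) + (-2)·(-2)) / 4 = 22/4 = 5.5
  S[X,Y] = ((-1)·(2.4) + (3)·(-1.6) + (-2)·(1.4) + (2)·(-0.6) + (-2)·(-1.6)) / 4 = -8/4 = -2
  S[Y,Y] = ((2.4)·(2.4) + (-1.6)·(-1.6) + (1.4)·(1.4) + (-0.6)·(-0.6) + (-1.6)·(-1.6)) / 4 = 13.2/4 = 3.3

S is symmetric (S[j,i] = S[i,j]). Assembling:

S = [[5.5, -2],
 [-2, 3.3]]


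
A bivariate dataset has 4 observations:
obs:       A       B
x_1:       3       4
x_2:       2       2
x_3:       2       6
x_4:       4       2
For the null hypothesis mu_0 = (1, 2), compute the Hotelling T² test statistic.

Step 1 — sample mean vector:
  mean(A) = (3 + 2 + 2 + 4) / 4 = 11/4 = 2.75
  mean(B) = (4 + 2 + 6 + 2) / 4 = 14/4 = 3.5
  x̄ = (2.75, 3.5),  deviation x̄ - mu_0 = (2.75, 3.5) - (1, 2) = (1.75, 1.5).

Step 2 — sample covariance matrix, S[i,j] = (1/(n-1)) · Σ_k (x_{k,i} - mean_i) · (x_{k,j} - mean_j), divisor n-1 = 3:
  S[A,A] = ((0.25)·(0.25) + (-0.75)·(-0.75) + (-0.75)·(-0.75) + (1.25)·(1.25)) / 3 = 2.75/3 = 0.9167
  S[A,B] = ((0.25)·(0.5) + (-0.75)·(-1.5) + (-0.75)·(2.5) + (1.25)·(-1.5)) / 3 = -2.5/3 = -0.8333
  S[B,B] = ((0.5)·(0.5) + (-1.5)·(-1.5) + (2.5)·(2.5) + (-1.5)·(-1.5)) / 3 = 11/3 = 3.6667
  S = [[0.9167, -0.8333],
 [-0.8333, 3.6667]].

Step 3 — invert S. det(S) = 0.9167·3.6667 - (-0.8333)² = 2.6667.
  S^{-1} = (1/det) · [[d, -b], [-b, a]] = [[1.375, 0.3125],
 [0.3125, 0.3438]].

Step 4 — quadratic form (x̄ - mu_0)^T · S^{-1} · (x̄ - mu_0):
  S^{-1} · (x̄ - mu_0) = (2.875, 1.0625),
  (x̄ - mu_0)^T · [...] = (1.75)·(2.875) + (1.5)·(1.0625) = 6.625.

Step 5 — scale by n: T² = 4 · 6.625 = 26.5.

T² ≈ 26.5


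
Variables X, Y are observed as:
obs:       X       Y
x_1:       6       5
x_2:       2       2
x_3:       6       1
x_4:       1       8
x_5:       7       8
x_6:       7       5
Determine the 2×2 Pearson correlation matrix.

Step 1 — column means:
  mean(X) = (6 + 2 + 6 + 1 + 7 + 7) / 6 = 29/6 = 4.8333
  mean(Y) = (5 + 2 + 1 + 8 + 8 + 5) / 6 = 29/6 = 4.8333

Step 2 — sample variances and covariances s[i,j] = (1/(n-1)) · Σ_k (x_{k,i} - mean_i) · (x_{k,j} - mean_j), with n-1 = 5:
  s[X,X] = ((1.1667)·(1.1667) + (-2.8333)·(-2.8333) + (1.1667)·(1.1667) + (-3.8333)·(-3.8333) + (2.1667)·(2.1667) + (2.1667)·(2.1667)) / 5 = 34.8333/5 = 6.9667
  s[X,Y] = ((1.1667)·(0.1667) + (-2.8333)·(-2.8333) + (1.1667)·(-3.8333) + (-3.8333)·(3.1667) + (2.1667)·(3.1667) + (2.1667)·(0.1667)) / 5 = -1.1667/5 = -0.2333
  s[Y,Y] = ((0.1667)·(0.1667) + (-2.8333)·(-2.8333) + (-3.8333)·(-3.8333) + (3.1667)·(3.1667) + (3.1667)·(3.1667) + (0.1667)·(0.1667)) / 5 = 42.8333/5 = 8.5667
  Sample standard deviations s_i = √(s[i,i]):
  s(X) = √(6.9667) = 2.6394
  s(Y) = √(8.5667) = 2.9269

Step 3 — r_{ij} = s_{ij} / (s_i · s_j):
  r[X,X] = 1 (diagonal).
  r[X,Y] = -0.2333 / (2.6394 · 2.9269) = -0.2333 / 7.7254 = -0.0302
  r[Y,Y] = 1 (diagonal).

R is symmetric with unit diagonal. Assembling:

R = [[1, -0.0302],
 [-0.0302, 1]]


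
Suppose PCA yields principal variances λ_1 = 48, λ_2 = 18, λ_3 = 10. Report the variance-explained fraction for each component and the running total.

Step 1 — total variance = trace(Sigma) = Σ λ_i = 48 + 18 + 10 = 76.

Step 2 — fraction explained by component i = λ_i / Σ λ:
  PC1: 48/76 = 0.6316
  PC2: 18/76 = 0.2368
  PC3: 10/76 = 0.1316

Step 3 — cumulative fraction after k components = (λ_1 + ... + λ_k) / Σ λ:
  k = 1: 48/76 = 0.6316
  k = 2: (48 + 18)/76 = 66/76 = 0.8684
  k = 3: (48 + 18 + 10)/76 = 76/76 = 1

Summary (fraction, with percent):

explained: PC1 0.6316 (63.16%), PC2 0.2368 (23.68%), PC3 0.1316 (13.16%);  cumulative: 0.6316, 0.8684, 1


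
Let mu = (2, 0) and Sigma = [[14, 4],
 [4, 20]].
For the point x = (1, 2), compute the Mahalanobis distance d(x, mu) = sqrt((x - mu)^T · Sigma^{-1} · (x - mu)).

Step 1 — centre the observation: (x - mu) = (-1, 2).

Step 2 — invert Sigma. det(Sigma) = 14·20 - (4)² = 264.
  Sigma^{-1} = (1/det) · [[d, -b], [-b, a]] = [[0.0758, -0.0152],
 [-0.0152, 0.053]].

Step 3 — form the quadratic (x - mu)^T · Sigma^{-1} · (x - mu):
  Sigma^{-1} · (x - mu) = (-0.1061, 0.1212).
  (x - mu)^T · [Sigma^{-1} · (x - mu)] = (-1)·(-0.1061) + (2)·(0.1212) = 0.3485.

Step 4 — take square root: d = √(0.3485) ≈ 0.5903.

d(x, mu) = √(0.3485) ≈ 0.5903


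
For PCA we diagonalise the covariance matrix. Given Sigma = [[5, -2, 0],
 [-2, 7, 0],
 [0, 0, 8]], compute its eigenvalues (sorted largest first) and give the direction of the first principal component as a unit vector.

Step 1 — characteristic polynomial p(λ) = det(λI - Sigma) = λ³ - tr·λ² + c_1·λ - det, where tr = trace, c_1 = sum of the principal 2×2 minors, det = det(Sigma):
  tr = 5 + 7 + 8 = 20,
  c_1 = (5·7 - (-2)²) + (5·8 - (0)²) + (7·8 - (0)²) = 31 + 40 + 56 = 127,
  det = 5·(7·8 - (0)²) - (-2)·((-2)·8 - (0)·(0)) + (0)·((-2)·(0) - 7·(0)) = 5·(56) - (-2)·(-16) + (0)·(0) = 248.
  So p(λ) = λ³ - 20λ² + 127λ - 248.
Step 2 — look for an integer root (rational root theorem: any rational root is an integer divisor of 248). Testing λ = 8:
  p(8) = 512 - 1280 + 1016 - 248 = 0  ✓
  Dividing out (λ - 8): p(λ) = (λ - 8)(λ² - 12λ + 31).
Step 3 — remaining eigenvalues from the quadratic λ² - 12λ + 31 = 0:
  Δ = 12² - 4·31 = 144 - 124 = 20,  λ = (12 ± √20)/2 = (12 ± 4.4721)/2 ≈ 8.2361 or 3.7639.
  Sorted: λ_1 = 8.2361,  λ_2 = 8,  λ_3 = 3.7639  (check: sum = 20 = tr ✓).

Step 4 — unit eigenvector for λ_1 ≈ 8.2361: v spans the null space of (Sigma - λ_1 I), whose rows are
  r_1 = (-3.2361, -2, 0),  r_2 = (-2, -1.2361, 0),  r_3 = (0, 0, -0.2361).
  v is orthogonal to every row, so take v ∝ r_1 × r_3 = ((-2)·(-0.2361) - (0)·(0), (0)·(0) - (-3.2361)·(-0.2361), (-3.2361)·(0) - (-2)·(0)) ≈ (0.4721, -0.7639, 0).
  Let u = (0.4721, -0.7639, 0).
  ||u|| = √((0.4721)² + (-0.7639)² + (0)²) = √(0.8065) ≈ 0.8981,  v_1 = u/||u|| ≈ (0.5257, -0.8507, 0) (||v_1|| = 1).

λ_1 = 8.2361,  λ_2 = 8,  λ_3 = 3.7639;  v_1 ≈ (0.5257, -0.8507, 0)


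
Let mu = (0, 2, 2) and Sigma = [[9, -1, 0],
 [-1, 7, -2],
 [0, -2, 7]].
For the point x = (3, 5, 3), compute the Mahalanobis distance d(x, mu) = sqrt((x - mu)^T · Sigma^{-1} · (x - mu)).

Step 1 — centre the observation: (x - mu) = (3, 3, 1).

Step 2 — invert Sigma (cofactor / det for 3×3, or solve directly):
  Sigma^{-1} = [[0.1131, 0.0176, 0.005],
 [0.0176, 0.1583, 0.0452],
 [0.005, 0.0452, 0.1558]].

Step 3 — form the quadratic (x - mu)^T · Sigma^{-1} · (x - mu):
  Sigma^{-1} · (x - mu) = (0.397, 0.5729, 0.3065).
  (x - mu)^T · [Sigma^{-1} · (x - mu)] = (3)·(0.397) + (3)·(0.5729) + (1)·(0.3065) = 3.2161.

Step 4 — take square root: d = √(3.2161) ≈ 1.7933.

d(x, mu) = √(3.2161) ≈ 1.7933


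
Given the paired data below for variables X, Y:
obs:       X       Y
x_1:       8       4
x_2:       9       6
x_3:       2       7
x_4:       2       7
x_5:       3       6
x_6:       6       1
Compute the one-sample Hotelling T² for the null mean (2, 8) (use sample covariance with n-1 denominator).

Step 1 — sample mean vector:
  mean(X) = (8 + 9 + 2 + 2 + 3 + 6) / 6 = 30/6 = 5
  mean(Y) = (4 + 6 + 7 + 7 + 6 + 1) / 6 = 31/6 = 5.1667
  x̄ = (5, 5.1667),  deviation x̄ - mu_0 = (5, 5.1667) - (2, 8) = (3, -2.8333).

Step 2 — sample covariance matrix, S[i,j] = (1/(n-1)) · Σ_k (x_{k,i} - mean_i) · (x_{k,j} - mean_j), divisor n-1 = 5:
  S[X,X] = ((3)·(3) + (4)·(4) + (-3)·(-3) + (-3)·(-3) + (-2)·(-2) + (1)·(1)) / 5 = 48/5 = 9.6
  S[X,Y] = ((3)·(-1.1667) + (4)·(0.8333) + (-3)·(1.8333) + (-3)·(1.8333) + (-2)·(0.8333) + (1)·(-4.1667)) / 5 = -17/5 = -3.4
  S[Y,Y] = ((-1.1667)·(-1.1667) + (0.8333)·(0.8333) + (1.8333)·(1.8333) + (1.8333)·(1.8333) + (0.8333)·(0.8333) + (-4.1667)·(-4.1667)) / 5 = 26.8333/5 = 5.3667
  S = [[9.6, -3.4],
 [-3.4, 5.3667]].

Step 3 — invert S. det(S) = 9.6·5.3667 - (-3.4)² = 39.96.
  S^{-1} = (1/det) · [[d, -b], [-b, a]] = [[0.1343, 0.0851],
 [0.0851, 0.2402]].

Step 4 — quadratic form (x̄ - mu_0)^T · S^{-1} · (x̄ - mu_0):
  S^{-1} · (x̄ - mu_0) = (0.1618, -0.4254),
  (x̄ - mu_0)^T · [...] = (3)·(0.1618) + (-2.8333)·(-0.4254) = 1.6909.

Step 5 — scale by n: T² = 6 · 1.6909 = 10.1451.

T² ≈ 10.1451


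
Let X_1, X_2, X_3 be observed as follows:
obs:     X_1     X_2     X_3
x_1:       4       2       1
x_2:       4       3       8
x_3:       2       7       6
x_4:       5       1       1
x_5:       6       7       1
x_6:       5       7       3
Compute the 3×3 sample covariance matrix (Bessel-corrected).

Step 1 — column means:
  mean(X_1) = (4 + 4 + 2 + 5 + 6 + 5) / 6 = 26/6 = 4.3333
  mean(X_2) = (2 + 3 + 7 + 1 + 7 + 7) / 6 = 27/6 = 4.5
  mean(X_3) = (1 + 8 + 6 + 1 + 1 + 3) / 6 = 20/6 = 3.3333

Step 2 — sample covariance S[i,j] = (1/(n-1)) · Σ_k (x_{k,i} - mean_i) · (x_{k,j} - mean_j), with n-1 = 5.
  S[X_1,X_1] = ((-0.3333)·(-0.3333) + (-0.3333)·(-0.3333) + (-2.3333)·(-2.3333) + (0.6667)·(0.6667) + (1.6667)·(1.6667) + (0.6667)·(0.6667)) / 5 = 9.3333/5 = 1.8667
  S[X_1,X_2] = ((-0.3333)·(-2.5) + (-0.3333)·(-1.5) + (-2.3333)·(2.5) + (0.6667)·(-3.5) + (1.6667)·(2.5) + (0.6667)·(2.5)) / 5 = -1/5 = -0.2
  S[X_1,X_3] = ((-0.3333)·(-2.3333) + (-0.3333)·(4.6667) + (-2.3333)·(2.6667) + (0.6667)·(-2.3333) + (1.6667)·(-2.3333) + (0.6667)·(-0.3333)) / 5 = -12.6667/5 = -2.5333
  S[X_2,X_2] = ((-2.5)·(-2.5) + (-1.5)·(-1.5) + (2.5)·(2.5) + (-3.5)·(-3.5) + (2.5)·(2.5) + (2.5)·(2.5)) / 5 = 39.5/5 = 7.9
  S[X_2,X_3] = ((-2.5)·(-2.3333) + (-1.5)·(4.6667) + (2.5)·(2.6667) + (-3.5)·(-2.3333) + (2.5)·(-2.3333) + (2.5)·(-0.3333)) / 5 = 7/5 = 1.4
  S[X_3,X_3] = ((-2.3333)·(-2.3333) + (4.6667)·(4.6667) + (2.6667)·(2.6667) + (-2.3333)·(-2.3333) + (-2.3333)·(-2.3333) + (-0.3333)·(-0.3333)) / 5 = 45.3333/5 = 9.0667

S is symmetric (S[j,i] = S[i,j]). Assembling:

S = [[1.8667, -0.2, -2.5333],
 [-0.2, 7.9, 1.4],
 [-2.5333, 1.4, 9.0667]]


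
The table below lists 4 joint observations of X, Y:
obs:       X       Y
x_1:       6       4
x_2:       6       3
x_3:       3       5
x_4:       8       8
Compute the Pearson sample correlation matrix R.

Step 1 — column means:
  mean(X) = (6 + 6 + 3 + 8) / 4 = 23/4 = 5.75
  mean(Y) = (4 + 3 + 5 + 8) / 4 = 20/4 = 5

Step 2 — sample variances and covariances s[i,j] = (1/(n-1)) · Σ_k (x_{k,i} - mean_i) · (x_{k,j} - mean_j), with n-1 = 3:
  s[X,X] = ((0.25)·(0.25) + (0.25)·(0.25) + (-2.75)·(-2.75) + (2.25)·(2.25)) / 3 = 12.75/3 = 4.25
  s[X,Y] = ((0.25)·(-1) + (0.25)·(-2) + (-2.75)·(0) + (2.25)·(3)) / 3 = 6/3 = 2
  s[Y,Y] = ((-1)·(-1) + (-2)·(-2) + (0)·(0) + (3)·(3)) / 3 = 14/3 = 4.6667
  Sample standard deviations s_i = √(s[i,i]):
  s(X) = √(4.25) = 2.0616
  s(Y) = √(4.6667) = 2.1602

Step 3 — r_{ij} = s_{ij} / (s_i · s_j):
  r[X,X] = 1 (diagonal).
  r[X,Y] = 2 / (2.0616 · 2.1602) = 2 / 4.4535 = 0.4491
  r[Y,Y] = 1 (diagonal).

R is symmetric with unit diagonal. Assembling:

R = [[1, 0.4491],
 [0.4491, 1]]


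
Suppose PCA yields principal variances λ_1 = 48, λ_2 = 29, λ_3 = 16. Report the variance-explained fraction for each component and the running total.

Step 1 — total variance = trace(Sigma) = Σ λ_i = 48 + 29 + 16 = 93.

Step 2 — fraction explained by component i = λ_i / Σ λ:
  PC1: 48/93 = 0.5161
  PC2: 29/93 = 0.3118
  PC3: 16/93 = 0.172

Step 3 — cumulative fraction after k components = (λ_1 + ... + λ_k) / Σ λ:
  k = 1: 48/93 = 0.5161
  k = 2: (48 + 29)/93 = 77/93 = 0.828
  k = 3: (48 + 29 + 16)/93 = 93/93 = 1

Summary (fraction, with percent):

explained: PC1 0.5161 (51.61%), PC2 0.3118 (31.18%), PC3 0.172 (17.2%);  cumulative: 0.5161, 0.828, 1


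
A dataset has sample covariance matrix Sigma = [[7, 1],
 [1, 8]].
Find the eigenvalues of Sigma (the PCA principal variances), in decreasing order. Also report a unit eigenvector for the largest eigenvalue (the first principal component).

Step 1 — characteristic polynomial of 2×2 Sigma:
  det(Sigma - λI) = λ² - trace · λ + det = 0.
  trace = 7 + 8 = 15, det = 7·8 - (1)² = 55.
Step 2 — discriminant:
  Δ = trace² - 4·det = 225 - 220 = 5.
Step 3 — eigenvalues:
  λ = (trace ± √Δ)/2 = (15 ± 2.2361)/2,
  λ_1 = 8.618,  λ_2 = 6.382.

Step 4 — unit eigenvector for λ_1: solve (Sigma - λ_1 I)v = 0. First row:
  (7 - 8.618)·v_x + (1)·v_y = 0, i.e. (-1.618)·v_x + (1)·v_y = 0,
  so v ∝ (b, λ_1 - a) = (1, 1.618) = u.
  ||u|| = √((1)² + (1.618)²) = √(3.618) ≈ 1.9021,
  v_1 = u/||u|| ≈ (0.5257, 0.8507) (||v_1|| = 1).

λ_1 = 8.618,  λ_2 = 6.382;  v_1 ≈ (0.5257, 0.8507)


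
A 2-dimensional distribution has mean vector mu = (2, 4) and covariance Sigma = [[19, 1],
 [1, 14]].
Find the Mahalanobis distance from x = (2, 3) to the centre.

Step 1 — centre the observation: (x - mu) = (0, -1).

Step 2 — invert Sigma. det(Sigma) = 19·14 - (1)² = 265.
  Sigma^{-1} = (1/det) · [[d, -b], [-b, a]] = [[0.0528, -0.0038],
 [-0.0038, 0.0717]].

Step 3 — form the quadratic (x - mu)^T · Sigma^{-1} · (x - mu):
  Sigma^{-1} · (x - mu) = (0.0038, -0.0717).
  (x - mu)^T · [Sigma^{-1} · (x - mu)] = (0)·(0.0038) + (-1)·(-0.0717) = 0.0717.

Step 4 — take square root: d = √(0.0717) ≈ 0.2678.

d(x, mu) = √(0.0717) ≈ 0.2678


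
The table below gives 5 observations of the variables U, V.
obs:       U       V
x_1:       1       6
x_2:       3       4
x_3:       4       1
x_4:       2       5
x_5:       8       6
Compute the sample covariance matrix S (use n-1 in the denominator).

Step 1 — column means:
  mean(U) = (1 + 3 + 4 + 2 + 8) / 5 = 18/5 = 3.6
  mean(V) = (6 + 4 + 1 + 5 + 6) / 5 = 22/5 = 4.4

Step 2 — sample covariance S[i,j] = (1/(n-1)) · Σ_k (x_{k,i} - mean_i) · (x_{k,j} - mean_j), with n-1 = 4.
  S[U,U] = ((-2.6)·(-2.6) + (-0.6)·(-0.6) + (0.4)·(0.4) + (-1.6)·(-1.6) + (4.4)·(4.4)) / 4 = 29.2/4 = 7.3
  S[U,V] = ((-2.6)·(1.6) + (-0.6)·(-0.4) + (0.4)·(-3.4) + (-1.6)·(0.6) + (4.4)·(1.6)) / 4 = 0.8/4 = 0.2
  S[V,V] = ((1.6)·(1.6) + (-0.4)·(-0.4) + (-3.4)·(-3.4) + (0.6)·(0.6) + (1.6)·(1.6)) / 4 = 17.2/4 = 4.3

S is symmetric (S[j,i] = S[i,j]). Assembling:

S = [[7.3, 0.2],
 [0.2, 4.3]]
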